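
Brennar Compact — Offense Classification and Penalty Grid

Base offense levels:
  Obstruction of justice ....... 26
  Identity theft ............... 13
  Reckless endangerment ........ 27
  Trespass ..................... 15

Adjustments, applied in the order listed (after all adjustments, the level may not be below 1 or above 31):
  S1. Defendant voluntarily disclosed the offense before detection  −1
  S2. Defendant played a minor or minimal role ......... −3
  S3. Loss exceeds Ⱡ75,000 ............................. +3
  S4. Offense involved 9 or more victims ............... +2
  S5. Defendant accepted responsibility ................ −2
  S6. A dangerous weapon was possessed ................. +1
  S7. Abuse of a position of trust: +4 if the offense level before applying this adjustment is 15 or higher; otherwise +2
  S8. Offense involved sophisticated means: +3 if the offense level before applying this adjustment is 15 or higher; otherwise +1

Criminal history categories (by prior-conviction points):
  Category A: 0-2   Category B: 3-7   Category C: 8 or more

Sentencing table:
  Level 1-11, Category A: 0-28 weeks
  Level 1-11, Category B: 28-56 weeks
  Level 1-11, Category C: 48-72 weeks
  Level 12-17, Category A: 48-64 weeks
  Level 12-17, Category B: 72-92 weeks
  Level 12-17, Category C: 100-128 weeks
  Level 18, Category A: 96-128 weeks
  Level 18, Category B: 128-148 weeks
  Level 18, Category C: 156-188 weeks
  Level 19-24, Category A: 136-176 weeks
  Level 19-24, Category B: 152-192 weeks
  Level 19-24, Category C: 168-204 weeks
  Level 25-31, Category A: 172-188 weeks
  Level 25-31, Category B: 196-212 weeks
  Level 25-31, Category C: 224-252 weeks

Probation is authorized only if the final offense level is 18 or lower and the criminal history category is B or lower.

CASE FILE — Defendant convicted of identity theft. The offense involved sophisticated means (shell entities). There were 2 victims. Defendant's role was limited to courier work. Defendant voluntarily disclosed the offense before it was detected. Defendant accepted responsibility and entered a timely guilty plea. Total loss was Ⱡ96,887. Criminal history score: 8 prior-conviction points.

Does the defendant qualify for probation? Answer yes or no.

Base offense level for identity theft: 13.
S1 applies: 13 − 1 = 12.
S2 applies: 12 − 3 = 9.
S3 applies: 9 + 3 = 12.
S4 does not apply.
S5 applies: 12 − 2 = 10.
S8 applies (level before this adjustment is 10 < 15, so +1): 10 + 1 = 11.
Final offense level: 11.
Criminal history: 8 prior points → Category C (8+).
Level 11 falls in the 1-11 band.
Grid: Level 1-11 × Category C = 48-72 weeks.
Probation check: level 11 ≤ 18 and category C > B → not eligible.

No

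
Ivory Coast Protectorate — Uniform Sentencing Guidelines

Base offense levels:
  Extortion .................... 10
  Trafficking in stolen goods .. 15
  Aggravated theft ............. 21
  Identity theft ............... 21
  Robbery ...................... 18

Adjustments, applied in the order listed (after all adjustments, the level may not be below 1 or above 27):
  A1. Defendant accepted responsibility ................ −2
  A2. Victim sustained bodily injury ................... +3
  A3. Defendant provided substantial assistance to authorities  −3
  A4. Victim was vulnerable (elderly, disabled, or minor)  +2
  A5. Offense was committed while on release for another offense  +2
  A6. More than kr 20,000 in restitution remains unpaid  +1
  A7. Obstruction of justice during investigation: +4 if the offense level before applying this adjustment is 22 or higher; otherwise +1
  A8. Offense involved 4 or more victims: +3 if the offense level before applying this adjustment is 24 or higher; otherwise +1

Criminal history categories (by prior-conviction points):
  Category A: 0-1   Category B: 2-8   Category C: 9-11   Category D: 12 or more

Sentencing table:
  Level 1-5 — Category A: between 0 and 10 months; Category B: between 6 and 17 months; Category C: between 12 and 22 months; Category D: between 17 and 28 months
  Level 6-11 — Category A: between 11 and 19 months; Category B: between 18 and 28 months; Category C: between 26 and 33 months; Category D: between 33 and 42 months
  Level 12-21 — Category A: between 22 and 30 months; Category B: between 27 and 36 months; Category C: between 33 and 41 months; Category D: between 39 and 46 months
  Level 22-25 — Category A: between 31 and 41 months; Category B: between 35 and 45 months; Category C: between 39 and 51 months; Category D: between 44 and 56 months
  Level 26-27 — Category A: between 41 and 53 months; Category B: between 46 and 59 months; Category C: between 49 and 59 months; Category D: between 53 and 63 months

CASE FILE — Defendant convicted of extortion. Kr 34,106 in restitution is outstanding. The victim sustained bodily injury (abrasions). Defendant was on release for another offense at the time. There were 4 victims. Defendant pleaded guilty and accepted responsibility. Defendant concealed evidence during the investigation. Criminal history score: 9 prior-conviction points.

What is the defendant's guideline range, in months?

33-41 months

Base offense level for extortion: 10.
A1 applies: 10 − 2 = 8.
A2 applies: 8 + 3 = 11.
A3 does not apply.
A4 does not apply.
A5 applies: 11 + 2 = 13.
A6 applies: 13 + 1 = 14.
A7 applies (level before this adjustment is 14 < 22, so +1): 14 + 1 = 15.
A8 applies (level before this adjustment is 15 < 24, so +1): 15 + 1 = 16.
Final offense level: 16.
Criminal history: 9 prior points → Category C (9-11).
Level 16 falls in the 12-21 band.
Grid: Level 12-21 × Category C = 33-41 months.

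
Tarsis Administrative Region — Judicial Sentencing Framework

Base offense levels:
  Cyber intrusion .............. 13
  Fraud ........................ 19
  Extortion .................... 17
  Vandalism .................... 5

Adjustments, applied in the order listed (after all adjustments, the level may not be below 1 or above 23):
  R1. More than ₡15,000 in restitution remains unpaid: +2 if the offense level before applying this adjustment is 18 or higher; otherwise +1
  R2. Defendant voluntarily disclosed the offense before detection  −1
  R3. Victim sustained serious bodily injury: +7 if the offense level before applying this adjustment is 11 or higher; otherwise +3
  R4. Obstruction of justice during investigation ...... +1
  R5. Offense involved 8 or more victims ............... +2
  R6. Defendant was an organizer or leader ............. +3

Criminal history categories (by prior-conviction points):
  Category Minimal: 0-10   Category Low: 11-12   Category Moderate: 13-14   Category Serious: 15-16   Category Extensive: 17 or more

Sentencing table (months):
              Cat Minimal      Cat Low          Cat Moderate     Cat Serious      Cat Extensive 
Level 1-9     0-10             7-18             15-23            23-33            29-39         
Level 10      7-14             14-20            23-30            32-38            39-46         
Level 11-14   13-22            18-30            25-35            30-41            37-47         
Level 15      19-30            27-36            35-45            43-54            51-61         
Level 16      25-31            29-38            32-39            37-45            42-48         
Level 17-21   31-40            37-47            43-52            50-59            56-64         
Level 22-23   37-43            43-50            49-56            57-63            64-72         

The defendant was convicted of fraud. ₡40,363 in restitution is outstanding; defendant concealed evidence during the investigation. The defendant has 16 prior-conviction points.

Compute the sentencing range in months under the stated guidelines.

57-63 months

Base offense level for fraud: 19.
R1 applies (level before this adjustment is 19 ≥ 18, so +2): 19 + 2 = 21.
R2 does not apply.
R4 applies: 21 + 1 = 22.
R6 does not apply.
Final offense level: 22.
Criminal history: 16 prior points → Category Serious (15-16).
Level 22 falls in the 22-23 band.
Grid: Level 22-23 × Category Serious = 57-63 months.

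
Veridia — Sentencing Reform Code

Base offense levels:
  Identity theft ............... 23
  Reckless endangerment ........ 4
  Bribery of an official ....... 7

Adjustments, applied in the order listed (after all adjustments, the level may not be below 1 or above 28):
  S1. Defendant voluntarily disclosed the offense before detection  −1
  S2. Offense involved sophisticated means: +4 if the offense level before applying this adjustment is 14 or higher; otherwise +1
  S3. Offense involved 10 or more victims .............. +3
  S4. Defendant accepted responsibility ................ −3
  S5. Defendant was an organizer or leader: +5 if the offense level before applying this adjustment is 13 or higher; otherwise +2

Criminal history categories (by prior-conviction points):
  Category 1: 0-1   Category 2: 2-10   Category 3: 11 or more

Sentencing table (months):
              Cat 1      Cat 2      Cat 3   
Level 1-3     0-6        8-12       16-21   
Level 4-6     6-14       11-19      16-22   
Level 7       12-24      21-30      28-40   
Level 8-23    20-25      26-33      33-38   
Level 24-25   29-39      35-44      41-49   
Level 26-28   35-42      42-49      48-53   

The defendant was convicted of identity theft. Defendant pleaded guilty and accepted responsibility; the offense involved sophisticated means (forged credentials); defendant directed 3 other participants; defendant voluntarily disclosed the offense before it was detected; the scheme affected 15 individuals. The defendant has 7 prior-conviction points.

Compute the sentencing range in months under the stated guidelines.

42-49 months

Base offense level for identity theft: 23.
S1 applies: 23 − 1 = 22.
S2 applies (level before this adjustment is 22 ≥ 14, so +4): 22 + 4 = 26.
S3 applies: 26 + 3 = 29.
S4 applies: 29 − 3 = 26.
S5 applies (level before this adjustment is 26 ≥ 13, so +5): 26 + 5 = 31.
Level 31 exceeds the maximum of 28; capped at 28.
Final offense level: 28.
Criminal history: 7 prior points → Category 2 (2-10).
Level 28 falls in the 26-28 band.
Grid: Level 26-28 × Category 2 = 42-49 months.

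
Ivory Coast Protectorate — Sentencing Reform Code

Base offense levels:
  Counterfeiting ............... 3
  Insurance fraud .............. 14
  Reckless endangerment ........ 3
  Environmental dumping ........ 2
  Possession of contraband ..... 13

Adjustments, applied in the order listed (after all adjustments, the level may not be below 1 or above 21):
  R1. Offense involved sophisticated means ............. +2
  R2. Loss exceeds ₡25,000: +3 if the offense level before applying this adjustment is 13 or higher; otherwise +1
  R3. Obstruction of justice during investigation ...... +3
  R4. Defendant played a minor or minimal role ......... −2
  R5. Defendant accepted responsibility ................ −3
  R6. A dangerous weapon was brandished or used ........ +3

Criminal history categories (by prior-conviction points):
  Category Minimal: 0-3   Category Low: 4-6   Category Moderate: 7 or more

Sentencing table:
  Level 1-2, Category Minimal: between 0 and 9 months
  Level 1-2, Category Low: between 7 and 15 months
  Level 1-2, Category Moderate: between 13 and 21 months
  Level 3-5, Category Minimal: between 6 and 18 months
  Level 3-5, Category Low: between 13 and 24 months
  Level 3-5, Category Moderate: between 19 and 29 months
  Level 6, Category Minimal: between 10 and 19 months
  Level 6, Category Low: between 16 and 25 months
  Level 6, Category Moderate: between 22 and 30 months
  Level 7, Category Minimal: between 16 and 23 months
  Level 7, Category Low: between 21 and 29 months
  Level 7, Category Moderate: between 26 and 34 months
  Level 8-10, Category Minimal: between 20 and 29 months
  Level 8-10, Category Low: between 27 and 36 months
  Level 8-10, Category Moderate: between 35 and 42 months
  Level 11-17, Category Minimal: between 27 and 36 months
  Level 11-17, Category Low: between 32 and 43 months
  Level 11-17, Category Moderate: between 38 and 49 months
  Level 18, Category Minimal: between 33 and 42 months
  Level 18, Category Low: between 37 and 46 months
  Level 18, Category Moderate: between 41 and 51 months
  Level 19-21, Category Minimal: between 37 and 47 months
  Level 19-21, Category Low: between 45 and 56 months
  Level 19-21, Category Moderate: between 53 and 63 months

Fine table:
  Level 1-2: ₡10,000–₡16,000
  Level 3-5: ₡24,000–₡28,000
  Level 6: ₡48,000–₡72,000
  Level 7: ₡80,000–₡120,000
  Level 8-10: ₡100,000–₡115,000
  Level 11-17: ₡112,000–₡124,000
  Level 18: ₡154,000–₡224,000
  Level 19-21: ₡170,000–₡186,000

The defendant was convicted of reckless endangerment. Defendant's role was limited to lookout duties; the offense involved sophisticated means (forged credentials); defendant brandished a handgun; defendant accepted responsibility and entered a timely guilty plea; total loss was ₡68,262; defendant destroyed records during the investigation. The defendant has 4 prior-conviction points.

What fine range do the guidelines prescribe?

Base offense level for reckless endangerment: 3.
R1 applies: 3 + 2 = 5.
R2 applies (level before this adjustment is 5 < 13, so +1): 5 + 1 = 6.
R3 applies: 6 + 3 = 9.
R4 applies: 9 − 2 = 7.
R5 applies: 7 − 3 = 4.
R6 applies: 4 + 3 = 7.
Final offense level: 7.
Level 7 falls in the 7 band.
Fine table: Level 7 → ₡80,000–₡120,000.

₡80,000–₡120,000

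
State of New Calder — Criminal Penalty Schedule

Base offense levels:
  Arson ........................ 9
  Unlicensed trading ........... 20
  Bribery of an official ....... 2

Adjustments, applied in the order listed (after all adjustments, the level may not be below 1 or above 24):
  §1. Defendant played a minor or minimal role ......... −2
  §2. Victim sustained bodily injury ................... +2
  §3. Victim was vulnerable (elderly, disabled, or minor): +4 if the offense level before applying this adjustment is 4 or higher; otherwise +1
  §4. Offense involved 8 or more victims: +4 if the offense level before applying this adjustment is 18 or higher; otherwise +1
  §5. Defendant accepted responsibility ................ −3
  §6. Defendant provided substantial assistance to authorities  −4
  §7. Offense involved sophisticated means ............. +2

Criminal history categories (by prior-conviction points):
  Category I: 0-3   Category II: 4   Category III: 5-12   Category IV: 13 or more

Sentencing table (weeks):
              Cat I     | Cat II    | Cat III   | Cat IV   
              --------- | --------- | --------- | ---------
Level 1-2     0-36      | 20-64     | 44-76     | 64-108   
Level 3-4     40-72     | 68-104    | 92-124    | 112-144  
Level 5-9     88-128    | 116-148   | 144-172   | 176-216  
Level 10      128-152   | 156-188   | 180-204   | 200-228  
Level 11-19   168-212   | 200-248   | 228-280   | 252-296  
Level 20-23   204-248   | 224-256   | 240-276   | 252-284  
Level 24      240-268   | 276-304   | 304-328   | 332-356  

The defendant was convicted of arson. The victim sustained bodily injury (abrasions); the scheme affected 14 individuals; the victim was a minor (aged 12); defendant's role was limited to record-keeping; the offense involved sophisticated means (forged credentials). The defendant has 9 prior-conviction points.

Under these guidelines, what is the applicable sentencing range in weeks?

Base offense level for arson: 9.
§1 applies: 9 − 2 = 7.
§2 applies: 7 + 2 = 9.
§3 applies (level before this adjustment is 9 ≥ 4, so +4): 9 + 4 = 13.
§4 applies (level before this adjustment is 13 < 18, so +1): 13 + 1 = 14.
§5 does not apply.
§6 does not apply.
§7 applies: 14 + 2 = 16.
Final offense level: 16.
Criminal history: 9 prior points → Category III (5-12).
Level 16 falls in the 11-19 band.
Grid: Level 11-19 × Category III = 228-280 weeks.

228-280 weeks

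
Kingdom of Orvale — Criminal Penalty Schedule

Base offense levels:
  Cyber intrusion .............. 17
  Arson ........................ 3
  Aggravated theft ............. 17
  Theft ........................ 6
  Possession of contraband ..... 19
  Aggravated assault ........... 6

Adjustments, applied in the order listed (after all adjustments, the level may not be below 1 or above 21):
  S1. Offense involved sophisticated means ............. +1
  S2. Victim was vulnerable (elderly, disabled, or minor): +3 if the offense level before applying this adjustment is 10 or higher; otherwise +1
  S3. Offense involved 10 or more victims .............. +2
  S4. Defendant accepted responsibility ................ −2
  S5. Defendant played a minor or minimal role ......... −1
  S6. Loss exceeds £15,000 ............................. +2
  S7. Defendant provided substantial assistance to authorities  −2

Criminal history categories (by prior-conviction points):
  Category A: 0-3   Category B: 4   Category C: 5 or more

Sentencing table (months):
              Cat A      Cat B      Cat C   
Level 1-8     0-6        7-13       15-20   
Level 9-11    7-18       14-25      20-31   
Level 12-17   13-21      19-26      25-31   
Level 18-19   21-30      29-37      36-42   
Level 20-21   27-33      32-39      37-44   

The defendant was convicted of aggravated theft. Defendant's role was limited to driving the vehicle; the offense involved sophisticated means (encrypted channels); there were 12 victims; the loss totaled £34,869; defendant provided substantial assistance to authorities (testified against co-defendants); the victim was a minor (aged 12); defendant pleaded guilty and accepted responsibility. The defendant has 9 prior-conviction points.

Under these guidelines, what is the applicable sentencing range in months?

37-44 months

Base offense level for aggravated theft: 17.
S1 applies: 17 + 1 = 18.
S2 applies (level before this adjustment is 18 ≥ 10, so +3): 18 + 3 = 21.
S3 applies: 21 + 2 = 23.
S4 applies: 23 − 2 = 21.
S5 applies: 21 − 1 = 20.
S6 applies: 20 + 2 = 22.
S7 applies: 22 − 2 = 20.
Final offense level: 20.
Criminal history: 9 prior points → Category C (5+).
Level 20 falls in the 20-21 band.
Grid: Level 20-21 × Category C = 37-44 months.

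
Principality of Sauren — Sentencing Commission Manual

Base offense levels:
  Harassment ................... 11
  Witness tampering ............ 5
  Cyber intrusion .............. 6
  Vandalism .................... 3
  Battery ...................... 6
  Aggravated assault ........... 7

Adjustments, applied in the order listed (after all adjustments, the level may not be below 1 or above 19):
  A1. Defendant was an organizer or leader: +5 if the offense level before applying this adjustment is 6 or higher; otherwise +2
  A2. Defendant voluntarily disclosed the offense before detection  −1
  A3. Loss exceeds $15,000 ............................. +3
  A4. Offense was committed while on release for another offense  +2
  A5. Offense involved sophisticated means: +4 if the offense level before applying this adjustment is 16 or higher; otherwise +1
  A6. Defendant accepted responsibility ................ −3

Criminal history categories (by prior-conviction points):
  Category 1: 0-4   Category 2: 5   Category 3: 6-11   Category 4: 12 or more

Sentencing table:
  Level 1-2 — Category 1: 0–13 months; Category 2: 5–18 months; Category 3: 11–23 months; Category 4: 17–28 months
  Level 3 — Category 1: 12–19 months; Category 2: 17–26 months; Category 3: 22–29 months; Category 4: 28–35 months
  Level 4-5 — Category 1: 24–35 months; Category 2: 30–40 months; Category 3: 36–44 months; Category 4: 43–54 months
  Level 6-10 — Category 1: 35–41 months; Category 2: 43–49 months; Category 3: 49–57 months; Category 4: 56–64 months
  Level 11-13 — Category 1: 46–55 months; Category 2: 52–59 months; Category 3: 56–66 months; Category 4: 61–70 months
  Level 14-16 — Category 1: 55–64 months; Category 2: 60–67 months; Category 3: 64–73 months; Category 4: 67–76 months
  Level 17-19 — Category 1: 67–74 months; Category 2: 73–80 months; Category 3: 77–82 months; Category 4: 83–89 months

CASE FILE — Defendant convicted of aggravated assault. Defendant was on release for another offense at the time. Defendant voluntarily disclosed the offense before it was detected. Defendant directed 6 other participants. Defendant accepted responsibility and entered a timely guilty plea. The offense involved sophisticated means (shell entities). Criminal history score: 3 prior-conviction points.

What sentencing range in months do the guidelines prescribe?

46-55 months

Base offense level for aggravated assault: 7.
A1 applies (level before this adjustment is 7 ≥ 6, so +5): 7 + 5 = 12.
A2 applies: 12 − 1 = 11.
A3 does not apply.
A4 applies: 11 + 2 = 13.
A5 applies (level before this adjustment is 13 < 16, so +1): 13 + 1 = 14.
A6 applies: 14 − 3 = 11.
Final offense level: 11.
Criminal history: 3 prior points → Category 1 (0-4).
Level 11 falls in the 11-13 band.
Grid: Level 11-13 × Category 1 = 46-55 months.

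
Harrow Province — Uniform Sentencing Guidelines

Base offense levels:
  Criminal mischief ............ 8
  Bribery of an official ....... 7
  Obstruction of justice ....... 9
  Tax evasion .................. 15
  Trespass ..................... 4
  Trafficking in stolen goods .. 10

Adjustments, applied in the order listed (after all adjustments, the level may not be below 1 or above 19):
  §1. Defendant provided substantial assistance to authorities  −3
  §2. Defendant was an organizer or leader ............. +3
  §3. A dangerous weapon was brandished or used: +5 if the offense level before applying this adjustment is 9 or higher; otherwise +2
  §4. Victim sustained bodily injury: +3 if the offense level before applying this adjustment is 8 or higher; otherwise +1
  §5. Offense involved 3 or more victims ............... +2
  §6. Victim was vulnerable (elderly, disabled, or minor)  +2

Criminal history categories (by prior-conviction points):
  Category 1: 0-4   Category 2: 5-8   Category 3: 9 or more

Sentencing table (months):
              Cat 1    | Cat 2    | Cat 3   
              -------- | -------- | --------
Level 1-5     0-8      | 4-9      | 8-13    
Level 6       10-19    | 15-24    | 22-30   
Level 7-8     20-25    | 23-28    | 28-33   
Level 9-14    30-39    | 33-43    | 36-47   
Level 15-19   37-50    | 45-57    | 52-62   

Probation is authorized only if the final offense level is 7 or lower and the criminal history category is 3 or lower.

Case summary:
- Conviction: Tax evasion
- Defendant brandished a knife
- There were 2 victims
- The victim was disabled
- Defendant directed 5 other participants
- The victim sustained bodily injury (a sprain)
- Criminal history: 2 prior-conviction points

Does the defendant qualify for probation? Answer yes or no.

No

Base offense level for tax evasion: 15.
§2 applies: 15 + 3 = 18.
§3 applies (level before this adjustment is 18 ≥ 9, so +5): 18 + 5 = 23.
§4 applies (level before this adjustment is 23 ≥ 8, so +3): 23 + 3 = 26.
§5 does not apply.
§6 applies: 26 + 2 = 28.
Level 28 exceeds the maximum of 19; capped at 19.
Final offense level: 19.
Criminal history: 2 prior points → Category 1 (0-4).
Level 19 falls in the 15-19 band.
Grid: Level 15-19 × Category 1 = 37-50 months.
Probation check: level 19 > 7 and category 1 ≤ 3 → not eligible.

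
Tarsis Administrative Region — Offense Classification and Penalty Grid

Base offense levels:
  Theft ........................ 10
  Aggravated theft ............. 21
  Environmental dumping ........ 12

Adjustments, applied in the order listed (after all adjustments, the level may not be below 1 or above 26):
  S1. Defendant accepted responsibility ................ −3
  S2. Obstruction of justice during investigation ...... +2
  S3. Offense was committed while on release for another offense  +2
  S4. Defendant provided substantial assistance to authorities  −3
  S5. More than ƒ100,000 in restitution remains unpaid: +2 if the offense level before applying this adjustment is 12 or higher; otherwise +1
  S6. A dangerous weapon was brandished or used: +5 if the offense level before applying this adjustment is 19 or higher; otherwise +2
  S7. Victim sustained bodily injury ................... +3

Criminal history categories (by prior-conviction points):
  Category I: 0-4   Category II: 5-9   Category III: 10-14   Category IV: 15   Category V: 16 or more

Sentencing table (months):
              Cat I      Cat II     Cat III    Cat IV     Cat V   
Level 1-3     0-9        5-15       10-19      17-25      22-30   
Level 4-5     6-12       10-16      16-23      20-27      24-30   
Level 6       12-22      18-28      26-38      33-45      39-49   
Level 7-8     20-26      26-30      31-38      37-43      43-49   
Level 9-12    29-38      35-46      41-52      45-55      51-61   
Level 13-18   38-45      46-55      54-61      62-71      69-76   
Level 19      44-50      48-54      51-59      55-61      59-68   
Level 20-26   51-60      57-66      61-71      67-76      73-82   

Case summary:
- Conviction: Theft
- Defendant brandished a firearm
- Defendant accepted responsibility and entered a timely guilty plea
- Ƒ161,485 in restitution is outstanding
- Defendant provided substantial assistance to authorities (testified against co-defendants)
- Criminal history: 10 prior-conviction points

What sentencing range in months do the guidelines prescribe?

31-38 months

Base offense level for theft: 10.
S1 applies: 10 − 3 = 7.
S3 does not apply.
S4 applies: 7 − 3 = 4.
S5 applies (level before this adjustment is 4 < 12, so +1): 4 + 1 = 5.
S6 applies (level before this adjustment is 5 < 19, so +2): 5 + 2 = 7.
S7 does not apply.
Final offense level: 7.
Criminal history: 10 prior points → Category III (10-14).
Level 7 falls in the 7-8 band.
Grid: Level 7-8 × Category III = 31-38 months.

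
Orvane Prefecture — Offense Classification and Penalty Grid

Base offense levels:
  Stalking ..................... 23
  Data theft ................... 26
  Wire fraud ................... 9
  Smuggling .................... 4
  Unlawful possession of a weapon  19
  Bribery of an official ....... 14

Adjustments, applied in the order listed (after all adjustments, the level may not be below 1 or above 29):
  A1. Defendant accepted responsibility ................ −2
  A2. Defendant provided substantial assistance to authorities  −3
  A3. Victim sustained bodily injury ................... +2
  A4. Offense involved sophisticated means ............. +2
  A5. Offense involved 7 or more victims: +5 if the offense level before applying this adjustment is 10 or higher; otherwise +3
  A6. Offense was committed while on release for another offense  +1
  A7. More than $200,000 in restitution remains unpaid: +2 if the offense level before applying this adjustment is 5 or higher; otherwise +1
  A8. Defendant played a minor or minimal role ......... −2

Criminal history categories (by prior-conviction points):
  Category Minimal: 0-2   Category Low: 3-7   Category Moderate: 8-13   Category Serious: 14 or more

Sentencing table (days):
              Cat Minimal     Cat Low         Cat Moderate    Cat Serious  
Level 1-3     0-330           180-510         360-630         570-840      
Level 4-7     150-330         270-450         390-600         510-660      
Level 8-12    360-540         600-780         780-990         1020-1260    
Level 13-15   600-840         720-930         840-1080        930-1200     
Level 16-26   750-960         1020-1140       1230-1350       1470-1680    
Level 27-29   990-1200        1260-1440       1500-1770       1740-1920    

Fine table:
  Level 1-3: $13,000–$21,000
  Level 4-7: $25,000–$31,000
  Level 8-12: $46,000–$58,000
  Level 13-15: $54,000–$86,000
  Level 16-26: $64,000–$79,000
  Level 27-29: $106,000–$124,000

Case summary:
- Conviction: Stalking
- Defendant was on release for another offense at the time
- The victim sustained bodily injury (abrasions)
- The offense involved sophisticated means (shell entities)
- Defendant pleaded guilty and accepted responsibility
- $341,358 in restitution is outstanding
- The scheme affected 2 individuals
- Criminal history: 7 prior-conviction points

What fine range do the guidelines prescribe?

$106,000–$124,000

Base offense level for stalking: 23.
A1 applies: 23 − 2 = 21.
A3 applies: 21 + 2 = 23.
A4 applies: 23 + 2 = 25.
A6 applies: 25 + 1 = 26.
A7 applies (level before this adjustment is 26 ≥ 5, so +2): 26 + 2 = 28.
Final offense level: 28.
Level 28 falls in the 27-29 band.
Fine table: Level 27-29 → $106,000–$124,000.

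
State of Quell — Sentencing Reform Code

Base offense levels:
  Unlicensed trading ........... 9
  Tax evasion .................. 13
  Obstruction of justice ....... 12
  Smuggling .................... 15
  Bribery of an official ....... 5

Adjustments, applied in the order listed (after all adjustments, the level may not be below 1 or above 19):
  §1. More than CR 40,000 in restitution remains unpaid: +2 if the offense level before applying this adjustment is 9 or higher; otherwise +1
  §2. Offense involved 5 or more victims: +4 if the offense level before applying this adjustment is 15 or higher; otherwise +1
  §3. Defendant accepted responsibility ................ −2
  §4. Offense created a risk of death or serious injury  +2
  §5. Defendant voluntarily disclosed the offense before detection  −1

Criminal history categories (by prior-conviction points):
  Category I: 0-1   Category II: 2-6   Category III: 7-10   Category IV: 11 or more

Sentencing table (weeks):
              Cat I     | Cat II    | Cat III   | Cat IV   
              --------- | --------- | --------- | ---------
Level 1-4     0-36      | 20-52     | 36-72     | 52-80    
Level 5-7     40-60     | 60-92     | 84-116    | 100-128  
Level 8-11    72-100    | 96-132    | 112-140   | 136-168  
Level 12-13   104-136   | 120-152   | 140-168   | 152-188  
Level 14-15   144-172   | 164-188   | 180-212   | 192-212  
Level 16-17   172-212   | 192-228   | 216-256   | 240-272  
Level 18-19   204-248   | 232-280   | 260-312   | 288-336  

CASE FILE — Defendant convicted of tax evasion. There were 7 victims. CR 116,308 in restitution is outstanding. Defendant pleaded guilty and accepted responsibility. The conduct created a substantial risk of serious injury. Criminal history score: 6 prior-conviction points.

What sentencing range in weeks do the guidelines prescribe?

Base offense level for tax evasion: 13.
§1 applies (level before this adjustment is 13 ≥ 9, so +2): 13 + 2 = 15.
§2 applies (level before this adjustment is 15 ≥ 15, so +4): 15 + 4 = 19.
§3 applies: 19 − 2 = 17.
§4 applies: 17 + 2 = 19.
Final offense level: 19.
Criminal history: 6 prior points → Category II (2-6).
Level 19 falls in the 18-19 band.
Grid: Level 18-19 × Category II = 232-280 weeks.

232-280 weeks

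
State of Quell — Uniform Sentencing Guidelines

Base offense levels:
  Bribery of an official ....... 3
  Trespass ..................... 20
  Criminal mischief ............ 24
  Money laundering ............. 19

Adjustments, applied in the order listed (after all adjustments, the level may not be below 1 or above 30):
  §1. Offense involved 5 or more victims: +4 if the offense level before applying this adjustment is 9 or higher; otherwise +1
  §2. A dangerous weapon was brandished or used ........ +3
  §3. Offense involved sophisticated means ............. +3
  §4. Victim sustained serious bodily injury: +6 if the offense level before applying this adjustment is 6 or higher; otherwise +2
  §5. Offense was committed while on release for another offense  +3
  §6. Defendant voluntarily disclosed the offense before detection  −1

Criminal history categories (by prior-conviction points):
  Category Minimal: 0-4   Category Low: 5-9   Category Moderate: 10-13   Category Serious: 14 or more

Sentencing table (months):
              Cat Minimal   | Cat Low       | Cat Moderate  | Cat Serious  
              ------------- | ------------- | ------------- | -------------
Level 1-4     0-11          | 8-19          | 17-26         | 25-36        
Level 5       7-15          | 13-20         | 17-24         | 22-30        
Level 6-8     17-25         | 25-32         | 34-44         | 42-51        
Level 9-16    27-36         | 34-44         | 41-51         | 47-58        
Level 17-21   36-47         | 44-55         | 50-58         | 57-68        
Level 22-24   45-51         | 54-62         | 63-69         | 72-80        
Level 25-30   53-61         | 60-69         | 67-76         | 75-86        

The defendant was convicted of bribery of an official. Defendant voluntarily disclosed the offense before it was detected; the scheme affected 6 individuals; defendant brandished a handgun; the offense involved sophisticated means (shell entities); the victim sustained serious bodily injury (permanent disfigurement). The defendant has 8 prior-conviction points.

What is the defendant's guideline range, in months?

Base offense level for bribery of an official: 3.
§1 applies (level before this adjustment is 3 < 9, so +1): 3 + 1 = 4.
§2 applies: 4 + 3 = 7.
§3 applies: 7 + 3 = 10.
§4 applies (level before this adjustment is 10 ≥ 6, so +6): 10 + 6 = 16.
§5 does not apply.
§6 applies: 16 − 1 = 15.
Final offense level: 15.
Criminal history: 8 prior points → Category Low (5-9).
Level 15 falls in the 9-16 band.
Grid: Level 9-16 × Category Low = 34-44 months.

34-44 months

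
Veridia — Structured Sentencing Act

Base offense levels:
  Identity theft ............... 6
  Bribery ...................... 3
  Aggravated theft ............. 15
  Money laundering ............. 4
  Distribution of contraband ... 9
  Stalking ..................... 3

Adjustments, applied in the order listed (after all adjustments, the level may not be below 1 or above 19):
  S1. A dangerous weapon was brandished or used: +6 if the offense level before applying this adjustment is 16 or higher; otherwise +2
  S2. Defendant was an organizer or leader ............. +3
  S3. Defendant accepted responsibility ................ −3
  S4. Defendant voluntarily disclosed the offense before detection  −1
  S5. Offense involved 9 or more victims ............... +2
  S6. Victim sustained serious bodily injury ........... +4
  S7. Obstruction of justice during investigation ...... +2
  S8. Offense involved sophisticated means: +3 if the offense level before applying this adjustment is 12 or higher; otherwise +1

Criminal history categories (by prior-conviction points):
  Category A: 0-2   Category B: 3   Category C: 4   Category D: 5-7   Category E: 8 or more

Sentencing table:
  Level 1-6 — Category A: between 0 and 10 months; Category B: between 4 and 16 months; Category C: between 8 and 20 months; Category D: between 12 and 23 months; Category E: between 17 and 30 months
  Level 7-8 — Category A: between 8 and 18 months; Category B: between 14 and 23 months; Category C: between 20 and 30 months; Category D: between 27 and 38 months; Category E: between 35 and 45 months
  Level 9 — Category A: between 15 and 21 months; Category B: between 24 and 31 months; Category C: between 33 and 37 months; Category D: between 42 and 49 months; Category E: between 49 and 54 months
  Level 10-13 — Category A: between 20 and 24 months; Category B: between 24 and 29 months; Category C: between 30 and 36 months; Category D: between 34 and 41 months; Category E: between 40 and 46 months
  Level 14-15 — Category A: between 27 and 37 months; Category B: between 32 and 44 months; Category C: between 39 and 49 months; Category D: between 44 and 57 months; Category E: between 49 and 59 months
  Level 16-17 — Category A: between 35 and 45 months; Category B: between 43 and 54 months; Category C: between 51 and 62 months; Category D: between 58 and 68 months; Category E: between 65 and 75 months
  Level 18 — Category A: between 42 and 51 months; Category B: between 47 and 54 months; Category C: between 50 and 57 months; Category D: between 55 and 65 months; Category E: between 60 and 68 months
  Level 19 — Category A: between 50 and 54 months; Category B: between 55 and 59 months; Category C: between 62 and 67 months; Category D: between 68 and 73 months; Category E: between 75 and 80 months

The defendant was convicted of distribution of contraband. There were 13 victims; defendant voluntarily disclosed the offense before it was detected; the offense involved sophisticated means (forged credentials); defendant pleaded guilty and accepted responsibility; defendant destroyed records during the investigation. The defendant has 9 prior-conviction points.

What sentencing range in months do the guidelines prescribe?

Base offense level for distribution of contraband: 9.
S3 applies: 9 − 3 = 6.
S4 applies: 6 − 1 = 5.
S5 applies: 5 + 2 = 7.
S6 does not apply.
S7 applies: 7 + 2 = 9.
S8 applies (level before this adjustment is 9 < 12, so +1): 9 + 1 = 10.
Final offense level: 10.
Criminal history: 9 prior points → Category E (8+).
Level 10 falls in the 10-13 band.
Grid: Level 10-13 × Category E = 40-46 months.

40-46 months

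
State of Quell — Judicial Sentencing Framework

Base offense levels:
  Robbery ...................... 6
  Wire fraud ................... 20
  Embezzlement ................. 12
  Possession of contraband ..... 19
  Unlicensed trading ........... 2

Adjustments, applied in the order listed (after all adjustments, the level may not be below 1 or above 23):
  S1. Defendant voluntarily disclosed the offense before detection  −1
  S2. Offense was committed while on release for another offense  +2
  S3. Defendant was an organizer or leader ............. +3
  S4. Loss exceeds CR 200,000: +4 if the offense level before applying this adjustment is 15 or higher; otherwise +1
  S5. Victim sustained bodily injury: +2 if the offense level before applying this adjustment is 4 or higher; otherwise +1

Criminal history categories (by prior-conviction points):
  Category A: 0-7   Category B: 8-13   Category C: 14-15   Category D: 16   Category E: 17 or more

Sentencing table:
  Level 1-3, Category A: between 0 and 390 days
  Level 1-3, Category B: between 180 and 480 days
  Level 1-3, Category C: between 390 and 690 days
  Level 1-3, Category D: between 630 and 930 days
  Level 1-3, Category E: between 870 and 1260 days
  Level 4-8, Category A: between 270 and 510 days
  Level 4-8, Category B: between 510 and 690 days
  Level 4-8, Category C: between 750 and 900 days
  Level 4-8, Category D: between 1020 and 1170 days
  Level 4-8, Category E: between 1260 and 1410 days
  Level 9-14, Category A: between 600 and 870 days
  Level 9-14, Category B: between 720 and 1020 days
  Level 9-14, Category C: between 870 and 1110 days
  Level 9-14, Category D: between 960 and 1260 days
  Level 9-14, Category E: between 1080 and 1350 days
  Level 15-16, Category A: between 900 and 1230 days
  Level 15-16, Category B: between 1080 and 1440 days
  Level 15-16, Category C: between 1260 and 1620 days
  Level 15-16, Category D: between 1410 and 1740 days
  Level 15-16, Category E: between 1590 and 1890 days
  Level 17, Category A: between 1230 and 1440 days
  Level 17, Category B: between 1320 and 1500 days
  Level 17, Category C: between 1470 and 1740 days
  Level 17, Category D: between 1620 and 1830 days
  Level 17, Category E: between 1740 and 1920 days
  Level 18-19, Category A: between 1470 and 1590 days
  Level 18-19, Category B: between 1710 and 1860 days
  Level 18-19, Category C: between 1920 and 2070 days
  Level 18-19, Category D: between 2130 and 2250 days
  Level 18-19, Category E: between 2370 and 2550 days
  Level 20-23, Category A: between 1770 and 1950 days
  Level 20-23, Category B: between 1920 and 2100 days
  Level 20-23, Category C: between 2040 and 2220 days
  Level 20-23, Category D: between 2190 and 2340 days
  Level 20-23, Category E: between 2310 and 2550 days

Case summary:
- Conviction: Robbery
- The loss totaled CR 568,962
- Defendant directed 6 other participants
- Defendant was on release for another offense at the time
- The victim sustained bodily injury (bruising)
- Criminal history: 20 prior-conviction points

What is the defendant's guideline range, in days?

1080-1350 days

Base offense level for robbery: 6.
S2 applies: 6 + 2 = 8.
S3 applies: 8 + 3 = 11.
S4 applies (level before this adjustment is 11 < 15, so +1): 11 + 1 = 12.
S5 applies (level before this adjustment is 12 ≥ 4, so +2): 12 + 2 = 14.
Final offense level: 14.
Criminal history: 20 prior points → Category E (17+).
Level 14 falls in the 9-14 band.
Grid: Level 9-14 × Category E = 1080-1350 days.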